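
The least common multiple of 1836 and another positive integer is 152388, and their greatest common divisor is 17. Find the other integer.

1411

gcd × lcm = product of the two integers, so the other integer is (17 × 152388) / 1836 = 1411.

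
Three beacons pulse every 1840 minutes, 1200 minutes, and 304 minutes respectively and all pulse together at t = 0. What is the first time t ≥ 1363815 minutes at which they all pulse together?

Joint pulses occur at multiples of LCM(1840, 1200, 304).
1840 = 2^4 × 5 × 23
1200 = 2^4 × 3 × 5^2
304 = 2^4 × 19
LCM(1840, 1200, 304) = 2^4 × 3 × 5^2 × 19 × 23 = 524400.
Smallest multiple of 524400 that is ≥ 1363815: ⌈1363815/524400⌉ × 524400 = 3 × 524400 = 1573200.

1573200 minutes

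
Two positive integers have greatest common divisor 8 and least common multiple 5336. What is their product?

42688

For any two positive integers, gcd × lcm = product = 8 × 5336 = 42688.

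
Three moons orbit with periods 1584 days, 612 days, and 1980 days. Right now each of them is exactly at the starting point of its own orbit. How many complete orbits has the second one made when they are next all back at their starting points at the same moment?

They are all back at their starting positions together after one LCM of the periods.
1584 = 2^4 × 3^2 × 11
612 = 2^2 × 3^2 × 17
1980 = 2^2 × 3^2 × 5 × 11
LCM(1584, 612, 1980) = 2^4 × 3^2 × 5 × 11 × 17 = 134640.
Orbits for period 612: 134640 / 612 = 220.

220 orbits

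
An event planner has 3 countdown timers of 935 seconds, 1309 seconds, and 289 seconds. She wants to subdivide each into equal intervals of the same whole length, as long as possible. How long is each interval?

The interval must divide each timer length; the longest such is the gcd.
935 = 5 × 11 × 17
1309 = 7 × 11 × 17
289 = 17^2
gcd(935, 1309, 289) = 17.

17 seconds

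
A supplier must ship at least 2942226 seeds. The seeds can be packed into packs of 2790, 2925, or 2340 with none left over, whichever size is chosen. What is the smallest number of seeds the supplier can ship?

The number of seeds must be a common multiple of 2790, 2925, and 2340, so a multiple of their LCM.
2790 = 2 × 3^2 × 5 × 31
2925 = 3^2 × 5^2 × 13
2340 = 2^2 × 3^2 × 5 × 13
LCM(2790, 2925, 2340) = 2^2 × 3^2 × 5^2 × 13 × 31 = 362700.
Smallest multiple of 362700 that is ≥ 2942226: ⌈2942226/362700⌉ × 362700 = 9 × 362700 = 3264300.

3264300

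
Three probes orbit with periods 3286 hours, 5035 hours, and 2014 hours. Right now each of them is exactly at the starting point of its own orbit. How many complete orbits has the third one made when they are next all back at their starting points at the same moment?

They are all back at their starting positions together after one LCM of the periods.
3286 = 2 × 31 × 53
5035 = 5 × 19 × 53
2014 = 2 × 19 × 53
LCM(3286, 5035, 2014) = 2 × 5 × 19 × 31 × 53 = 312170.
Orbits for period 2014: 312170 / 2014 = 155.

155 orbits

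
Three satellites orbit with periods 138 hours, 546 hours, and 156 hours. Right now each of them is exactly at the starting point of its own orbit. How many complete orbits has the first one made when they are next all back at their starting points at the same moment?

The first common completion time is the LCM of the periods.
138 = 2 × 3 × 23
546 = 2 × 3 × 7 × 13
156 = 2^2 × 3 × 13
LCM(138, 546, 156) = 2^2 × 3 × 7 × 13 × 23 = 25116.
Orbits for period 138: 25116 / 138 = 182.

182 orbits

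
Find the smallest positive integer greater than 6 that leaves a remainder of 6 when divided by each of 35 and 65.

N − 6 must be a common multiple of 35 and 65.
35 = 5 × 7
65 = 5 × 13
LCM(35, 65) = 5 × 7 × 13 = 455.
Smallest N > 6 is LCM + 6 = 455 + 6 = 461.

461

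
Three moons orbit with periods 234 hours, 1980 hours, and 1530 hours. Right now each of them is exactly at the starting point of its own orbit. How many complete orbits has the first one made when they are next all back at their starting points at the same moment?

They are all back at their starting positions together after one LCM of the periods.
234 = 2 × 3^2 × 13
1980 = 2^2 × 3^2 × 5 × 11
1530 = 2 × 3^2 × 5 × 17
LCM(234, 1980, 1530) = 2^2 × 3^2 × 5 × 11 × 13 × 17 = 437580.
Orbits for period 234: 437580 / 234 = 1870.

1870 orbits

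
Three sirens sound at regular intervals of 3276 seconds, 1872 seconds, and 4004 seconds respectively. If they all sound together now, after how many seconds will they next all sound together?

The first simultaneous occurrence is after LCM of the individual periods.
3276 = 2^2 × 3^2 × 7 × 13
1872 = 2^4 × 3^2 × 13
4004 = 2^2 × 7 × 11 × 13
LCM(3276, 1872, 4004) = 2^4 × 3^2 × 7 × 11 × 13 = 144144.

144144 seconds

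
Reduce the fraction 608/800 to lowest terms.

608 = 2^5 × 19
800 = 2^5 × 5^2
gcd(608, 800) = 2^5 = 32.
Divide numerator and denominator by 32: 608/800 = 19/25.

19/25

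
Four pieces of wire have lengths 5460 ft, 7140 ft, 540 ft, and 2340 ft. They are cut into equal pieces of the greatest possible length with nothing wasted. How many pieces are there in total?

Piece length = gcd(5460, 7140, 540, 2340).
5460 = 2^2 × 3 × 5 × 7 × 13
7140 = 2^2 × 3 × 5 × 7 × 17
540 = 2^2 × 3^3 × 5
2340 = 2^2 × 3^2 × 5 × 13
gcd(5460, 7140, 540, 2340) = 2^2 × 3 × 5 = 60.
Total pieces = 5460/60 + 7140/60 + 540/60 + 2340/60 = 91 + 119 + 9 + 39 = 258.

258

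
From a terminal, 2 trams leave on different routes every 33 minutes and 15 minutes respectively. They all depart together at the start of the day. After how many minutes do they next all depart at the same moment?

165 minutes

They coincide at every common multiple of the periods; the first is the LCM.
33 = 3 × 11
15 = 3 × 5
LCM(33, 15) = 3 × 5 × 11 = 165.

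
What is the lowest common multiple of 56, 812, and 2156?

125048

56 = 2^3 × 7
812 = 2^2 × 7 × 29
2156 = 2^2 × 7^2 × 11
LCM(56, 812, 2156) = 2^3 × 7^2 × 11 × 29 = 125048.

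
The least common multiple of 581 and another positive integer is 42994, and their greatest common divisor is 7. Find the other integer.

518

gcd × lcm = product of the two integers, so the other integer is (7 × 42994) / 581 = 518.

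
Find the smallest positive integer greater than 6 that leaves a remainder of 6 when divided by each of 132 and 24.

270

N − 6 must be a common multiple of 132 and 24.
132 = 2^2 × 3 × 11
24 = 2^3 × 3
LCM(132, 24) = 2^3 × 3 × 11 = 264.
Smallest N > 6 is LCM + 6 = 264 + 6 = 270.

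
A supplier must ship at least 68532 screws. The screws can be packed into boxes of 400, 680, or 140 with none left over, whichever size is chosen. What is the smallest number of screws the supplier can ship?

95200

The number of screws must be a common multiple of 400, 680, and 140, so a multiple of their LCM.
400 = 2^4 × 5^2
680 = 2^3 × 5 × 17
140 = 2^2 × 5 × 7
LCM(400, 680, 140) = 2^4 × 5^2 × 7 × 17 = 47600.
Smallest multiple of 47600 that is ≥ 68532: ⌈68532/47600⌉ × 47600 = 2 × 47600 = 95200.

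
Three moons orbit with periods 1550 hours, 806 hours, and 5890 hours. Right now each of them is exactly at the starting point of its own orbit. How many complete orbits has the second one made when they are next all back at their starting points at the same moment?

475 orbits

They are all back at their starting positions together after one LCM of the periods.
1550 = 2 × 5^2 × 31
806 = 2 × 13 × 31
5890 = 2 × 5 × 19 × 31
LCM(1550, 806, 5890) = 2 × 5^2 × 13 × 19 × 31 = 382850.
Orbits for period 806: 382850 / 806 = 475.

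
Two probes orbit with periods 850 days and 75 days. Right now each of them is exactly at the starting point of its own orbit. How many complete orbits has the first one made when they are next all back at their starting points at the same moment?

3 orbits

They are all back at their starting positions together after one LCM of the periods.
850 = 2 × 5^2 × 17
75 = 3 × 5^2
LCM(850, 75) = 2 × 3 × 5^2 × 17 = 2550.
Orbits for period 850: 2550 / 850 = 3.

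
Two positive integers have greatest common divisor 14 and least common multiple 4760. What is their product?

For any two positive integers, gcd × lcm = product = 14 × 4760 = 66640.

66640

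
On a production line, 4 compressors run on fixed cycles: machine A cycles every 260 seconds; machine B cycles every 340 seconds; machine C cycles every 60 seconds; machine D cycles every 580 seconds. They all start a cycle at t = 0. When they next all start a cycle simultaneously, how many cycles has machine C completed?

6409 cycles

They are all back at their starting positions together after one LCM of the periods.
260 = 2^2 × 5 × 13
340 = 2^2 × 5 × 17
60 = 2^2 × 3 × 5
580 = 2^2 × 5 × 29
LCM(260, 340, 60, 580) = 2^2 × 3 × 5 × 13 × 17 × 29 = 384540.
Cycles for period 60: 384540 / 60 = 6409.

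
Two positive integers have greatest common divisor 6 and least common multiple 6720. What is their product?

40320

For any two positive integers, gcd × lcm = product = 6 × 6720 = 40320.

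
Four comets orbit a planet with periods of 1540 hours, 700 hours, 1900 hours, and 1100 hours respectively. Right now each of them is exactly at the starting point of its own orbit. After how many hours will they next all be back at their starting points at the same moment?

146300 hours

The first simultaneous occurrence is after LCM of the individual periods.
1540 = 2^2 × 5 × 7 × 11
700 = 2^2 × 5^2 × 7
1900 = 2^2 × 5^2 × 19
1100 = 2^2 × 5^2 × 11
LCM(1540, 700, 1900, 1100) = 2^2 × 5^2 × 7 × 11 × 19 = 146300.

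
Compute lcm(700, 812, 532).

700 = 2^2 × 5^2 × 7
812 = 2^2 × 7 × 29
532 = 2^2 × 7 × 19
LCM(700, 812, 532) = 2^2 × 5^2 × 7 × 19 × 29 = 385700.

385700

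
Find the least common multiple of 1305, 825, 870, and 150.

143550

1305 = 3^2 × 5 × 29
825 = 3 × 5^2 × 11
870 = 2 × 3 × 5 × 29
150 = 2 × 3 × 5^2
LCM(1305, 825, 870, 150) = 2 × 3^2 × 5^2 × 11 × 29 = 143550.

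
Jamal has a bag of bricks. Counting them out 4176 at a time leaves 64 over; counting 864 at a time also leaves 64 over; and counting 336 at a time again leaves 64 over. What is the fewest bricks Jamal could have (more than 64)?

N − 64 must be a common multiple of 4176, 864, and 336.
4176 = 2^4 × 3^2 × 29
864 = 2^5 × 3^3
336 = 2^4 × 3 × 7
LCM(4176, 864, 336) = 2^5 × 3^3 × 7 × 29 = 175392.
Smallest N > 64 is LCM + 64 = 175392 + 64 = 175456.

175456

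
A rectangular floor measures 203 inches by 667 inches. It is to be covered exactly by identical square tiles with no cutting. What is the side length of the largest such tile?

29 inches

The tile side must divide both 203 and 667, so the largest is their gcd.
203 = 7 × 29
667 = 23 × 29
gcd(203, 667) = 29.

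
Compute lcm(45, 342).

1710

45 = 3^2 × 5
342 = 2 × 3^2 × 19
LCM(45, 342) = 2 × 3^2 × 5 × 19 = 1710.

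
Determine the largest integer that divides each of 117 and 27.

9

117 = 3^2 × 13
27 = 3^3
gcd(117, 27) = 3^2 = 9.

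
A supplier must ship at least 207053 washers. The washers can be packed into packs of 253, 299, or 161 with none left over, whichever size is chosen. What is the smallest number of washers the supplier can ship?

207207

The number of washers must be a common multiple of 253, 299, and 161, so a multiple of their LCM.
253 = 11 × 23
299 = 13 × 23
161 = 7 × 23
LCM(253, 299, 161) = 7 × 11 × 13 × 23 = 23023.
Smallest multiple of 23023 that is ≥ 207053: ⌈207053/23023⌉ × 23023 = 9 × 23023 = 207207.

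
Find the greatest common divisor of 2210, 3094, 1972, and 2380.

34

2210 = 2 × 5 × 13 × 17
3094 = 2 × 7 × 13 × 17
1972 = 2^2 × 17 × 29
2380 = 2^2 × 5 × 7 × 17
gcd(2210, 3094, 1972, 2380) = 2 × 17 = 34.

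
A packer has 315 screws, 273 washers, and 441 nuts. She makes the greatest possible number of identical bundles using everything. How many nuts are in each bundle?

Number of bundles = gcd(315, 273, 441).
315 = 3^2 × 5 × 7
273 = 3 × 7 × 13
441 = 3^2 × 7^2
gcd(315, 273, 441) = 3 × 7 = 21.
nuts per bundle = 441 / 21 = 21.

21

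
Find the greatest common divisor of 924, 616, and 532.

28

924 = 2^2 × 3 × 7 × 11
616 = 2^3 × 7 × 11
532 = 2^2 × 7 × 19
gcd(924, 616, 532) = 2^2 × 7 = 28.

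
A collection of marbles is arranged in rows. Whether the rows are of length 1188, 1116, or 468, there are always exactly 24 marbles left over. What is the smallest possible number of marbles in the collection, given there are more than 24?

478788

N − 24 must be a common multiple of 1188, 1116, and 468.
1188 = 2^2 × 3^3 × 11
1116 = 2^2 × 3^2 × 31
468 = 2^2 × 3^2 × 13
LCM(1188, 1116, 468) = 2^2 × 3^3 × 11 × 13 × 31 = 478764.
Smallest N > 24 is LCM + 24 = 478764 + 24 = 478788.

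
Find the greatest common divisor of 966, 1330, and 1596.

966 = 2 × 3 × 7 × 23
1330 = 2 × 5 × 7 × 19
1596 = 2^2 × 3 × 7 × 19
gcd(966, 1330, 1596) = 2 × 7 = 14.

14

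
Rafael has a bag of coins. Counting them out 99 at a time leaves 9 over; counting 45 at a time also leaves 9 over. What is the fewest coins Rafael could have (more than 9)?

504

N − 9 must be a common multiple of 99 and 45.
99 = 3^2 × 11
45 = 3^2 × 5
LCM(99, 45) = 3^2 × 5 × 11 = 495.
Smallest N > 9 is LCM + 9 = 495 + 9 = 504.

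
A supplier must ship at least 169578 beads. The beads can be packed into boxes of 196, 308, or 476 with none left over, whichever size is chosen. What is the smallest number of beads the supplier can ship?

The number of beads must be a common multiple of 196, 308, and 476, so a multiple of their LCM.
196 = 2^2 × 7^2
308 = 2^2 × 7 × 11
476 = 2^2 × 7 × 17
LCM(196, 308, 476) = 2^2 × 7^2 × 11 × 17 = 36652.
Smallest multiple of 36652 that is ≥ 169578: ⌈169578/36652⌉ × 36652 = 5 × 36652 = 183260.

183260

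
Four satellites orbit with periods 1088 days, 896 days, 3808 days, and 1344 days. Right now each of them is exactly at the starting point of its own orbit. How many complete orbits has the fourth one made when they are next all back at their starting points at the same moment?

They are all back at their starting positions together after one LCM of the periods.
1088 = 2^6 × 17
896 = 2^7 × 7
3808 = 2^5 × 7 × 17
1344 = 2^6 × 3 × 7
LCM(1088, 896, 3808, 1344) = 2^7 × 3 × 7 × 17 = 45696.
Orbits for period 1344: 45696 / 1344 = 34.

34 orbits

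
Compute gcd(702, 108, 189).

27

702 = 2 × 3^3 × 13
108 = 2^2 × 3^3
189 = 3^3 × 7
gcd(702, 108, 189) = 3^3 = 27.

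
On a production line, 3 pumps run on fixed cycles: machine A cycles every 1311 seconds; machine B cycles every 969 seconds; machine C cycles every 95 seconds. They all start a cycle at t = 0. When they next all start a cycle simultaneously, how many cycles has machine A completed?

All finish a whole number of cycles simultaneously at t = LCM of the periods.
1311 = 3 × 19 × 23
969 = 3 × 17 × 19
95 = 5 × 19
LCM(1311, 969, 95) = 3 × 5 × 17 × 19 × 23 = 111435.
Cycles for period 1311: 111435 / 1311 = 85.

85 cycles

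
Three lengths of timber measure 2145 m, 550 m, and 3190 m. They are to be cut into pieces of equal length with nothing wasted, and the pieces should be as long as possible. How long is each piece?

55 m

Each piece length must divide every original length, so the longest possible is gcd(2145, 550, 3190).
2145 = 3 × 5 × 11 × 13
550 = 2 × 5^2 × 11
3190 = 2 × 5 × 11 × 29
gcd(2145, 550, 3190) = 5 × 11 = 55.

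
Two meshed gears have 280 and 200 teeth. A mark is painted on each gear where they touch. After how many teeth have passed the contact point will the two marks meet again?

We need the least common multiple of the intervals.
280 = 2^3 × 5 × 7
200 = 2^3 × 5^2
LCM(280, 200) = 2^3 × 5^2 × 7 = 1400.

1400 teeth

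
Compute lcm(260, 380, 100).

260 = 2^2 × 5 × 13
380 = 2^2 × 5 × 19
100 = 2^2 × 5^2
LCM(260, 380, 100) = 2^2 × 5^2 × 13 × 19 = 24700.

24700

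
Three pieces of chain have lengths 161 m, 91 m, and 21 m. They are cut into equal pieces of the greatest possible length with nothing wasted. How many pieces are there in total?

Piece length = gcd(161, 91, 21).
161 = 7 × 23
91 = 7 × 13
21 = 3 × 7
gcd(161, 91, 21) = 7.
Total pieces = 161/7 + 91/7 + 21/7 = 23 + 13 + 3 = 39.

39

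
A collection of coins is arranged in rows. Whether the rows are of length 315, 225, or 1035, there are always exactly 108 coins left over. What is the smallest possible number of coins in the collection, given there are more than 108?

36333

N − 108 must be a common multiple of 315, 225, and 1035.
315 = 3^2 × 5 × 7
225 = 3^2 × 5^2
1035 = 3^2 × 5 × 23
LCM(315, 225, 1035) = 3^2 × 5^2 × 7 × 23 = 36225.
Smallest N > 108 is LCM + 108 = 36225 + 108 = 36333.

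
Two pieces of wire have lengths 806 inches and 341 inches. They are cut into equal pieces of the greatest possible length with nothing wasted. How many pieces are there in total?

Piece length = gcd(806, 341).
806 = 2 × 13 × 31
341 = 11 × 31
gcd(806, 341) = 31.
Total pieces = 806/31 + 341/31 = 26 + 11 = 37.

37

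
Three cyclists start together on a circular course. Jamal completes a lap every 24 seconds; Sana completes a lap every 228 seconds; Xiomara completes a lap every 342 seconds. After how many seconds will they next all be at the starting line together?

The first simultaneous occurrence is after LCM of the individual periods.
24 = 2^3 × 3
228 = 2^2 × 3 × 19
342 = 2 × 3^2 × 19
LCM(24, 228, 342) = 2^3 × 3^2 × 19 = 1368.

1368 seconds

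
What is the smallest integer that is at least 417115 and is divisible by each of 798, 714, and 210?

474810

The integer must be a common multiple of 798, 714, and 210, so a multiple of their LCM.
798 = 2 × 3 × 7 × 19
714 = 2 × 3 × 7 × 17
210 = 2 × 3 × 5 × 7
LCM(798, 714, 210) = 2 × 3 × 5 × 7 × 17 × 19 = 67830.
Smallest multiple of 67830 that is ≥ 417115: ⌈417115/67830⌉ × 67830 = 7 × 67830 = 474810.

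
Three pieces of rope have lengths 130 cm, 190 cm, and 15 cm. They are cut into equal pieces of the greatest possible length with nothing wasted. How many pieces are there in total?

67

Piece length = gcd(130, 190, 15).
130 = 2 × 5 × 13
190 = 2 × 5 × 19
15 = 3 × 5
gcd(130, 190, 15) = 5.
Total pieces = 130/5 + 190/5 + 15/5 = 26 + 38 + 3 = 67.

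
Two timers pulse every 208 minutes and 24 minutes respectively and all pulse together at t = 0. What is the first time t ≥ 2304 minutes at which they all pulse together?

Joint pulses occur at multiples of LCM(208, 24).
208 = 2^4 × 13
24 = 2^3 × 3
LCM(208, 24) = 2^4 × 3 × 13 = 624.
Smallest multiple of 624 that is ≥ 2304: ⌈2304/624⌉ × 624 = 4 × 624 = 2496.

2496 minutes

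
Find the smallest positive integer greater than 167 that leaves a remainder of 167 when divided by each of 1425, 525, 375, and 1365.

N − 167 must be a common multiple of 1425, 525, 375, and 1365.
1425 = 3 × 5^2 × 19
525 = 3 × 5^2 × 7
375 = 3 × 5^3
1365 = 3 × 5 × 7 × 13
LCM(1425, 525, 375, 1365) = 3 × 5^3 × 7 × 13 × 19 = 648375.
Smallest N > 167 is LCM + 167 = 648375 + 167 = 648542.

648542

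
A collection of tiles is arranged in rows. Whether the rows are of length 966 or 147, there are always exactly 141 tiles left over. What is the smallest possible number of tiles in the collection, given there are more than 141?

6903

N − 141 must be a common multiple of 966 and 147.
966 = 2 × 3 × 7 × 23
147 = 3 × 7^2
LCM(966, 147) = 2 × 3 × 7^2 × 23 = 6762.
Smallest N > 141 is LCM + 141 = 6762 + 141 = 6903.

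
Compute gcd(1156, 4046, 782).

1156 = 2^2 × 17^2
4046 = 2 × 7 × 17^2
782 = 2 × 17 × 23
gcd(1156, 4046, 782) = 2 × 17 = 34.

34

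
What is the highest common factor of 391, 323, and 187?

17

391 = 17 × 23
323 = 17 × 19
187 = 11 × 17
gcd(391, 323, 187) = 17.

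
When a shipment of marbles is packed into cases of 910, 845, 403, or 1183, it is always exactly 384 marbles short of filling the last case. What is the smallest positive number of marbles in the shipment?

Being 384 short of a full case of size k means N ≡ −384 (mod k), i.e. N + 384 is a multiple of each size.
910 = 2 × 5 × 7 × 13
845 = 5 × 13^2
403 = 13 × 31
1183 = 7 × 13^2
LCM(910, 845, 403, 1183) = 2 × 5 × 7 × 13^2 × 31 = 366730.
Smallest positive N is 366730 − 384 = 366346.

366346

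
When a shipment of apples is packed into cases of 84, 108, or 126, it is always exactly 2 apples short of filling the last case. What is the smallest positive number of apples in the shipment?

754

Being 2 short of a full case of size k means N ≡ −2 (mod k), i.e. N + 2 is a multiple of each size.
84 = 2^2 × 3 × 7
108 = 2^2 × 3^3
126 = 2 × 3^2 × 7
LCM(84, 108, 126) = 2^2 × 3^3 × 7 = 756.
Smallest positive N is 756 − 2 = 754.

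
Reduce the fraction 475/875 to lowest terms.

475 = 5^2 × 19
875 = 5^3 × 7
gcd(475, 875) = 5^2 = 25.
Divide numerator and denominator by 25: 475/875 = 19/35.

19/35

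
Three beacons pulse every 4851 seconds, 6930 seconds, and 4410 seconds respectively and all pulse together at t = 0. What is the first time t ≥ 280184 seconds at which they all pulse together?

291060 seconds

Joint pulses occur at multiples of LCM(4851, 6930, 4410).
4851 = 3^2 × 7^2 × 11
6930 = 2 × 3^2 × 5 × 7 × 11
4410 = 2 × 3^2 × 5 × 7^2
LCM(4851, 6930, 4410) = 2 × 3^2 × 5 × 7^2 × 11 = 48510.
Smallest multiple of 48510 that is ≥ 280184: ⌈280184/48510⌉ × 48510 = 6 × 48510 = 291060.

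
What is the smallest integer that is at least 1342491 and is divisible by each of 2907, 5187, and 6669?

The integer must be a common multiple of 2907, 5187, and 6669, so a multiple of their LCM.
2907 = 3^2 × 17 × 19
5187 = 3 × 7 × 13 × 19
6669 = 3^3 × 13 × 19
LCM(2907, 5187, 6669) = 3^3 × 7 × 13 × 17 × 19 = 793611.
Smallest multiple of 793611 that is ≥ 1342491: ⌈1342491/793611⌉ × 793611 = 2 × 793611 = 1587222.

1587222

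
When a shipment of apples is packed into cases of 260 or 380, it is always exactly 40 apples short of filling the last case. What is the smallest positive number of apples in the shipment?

4900

Being 40 short of a full case of size k means N ≡ −40 (mod k), i.e. N + 40 is a multiple of each size.
260 = 2^2 × 5 × 13
380 = 2^2 × 5 × 19
LCM(260, 380) = 2^2 × 5 × 13 × 19 = 4940.
Smallest positive N is 4940 − 40 = 4900.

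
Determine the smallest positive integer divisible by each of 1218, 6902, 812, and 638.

1218 = 2 × 3 × 7 × 29
6902 = 2 × 7 × 17 × 29
812 = 2^2 × 7 × 29
638 = 2 × 11 × 29
LCM(1218, 6902, 812, 638) = 2^2 × 3 × 7 × 11 × 17 × 29 = 455532.

455532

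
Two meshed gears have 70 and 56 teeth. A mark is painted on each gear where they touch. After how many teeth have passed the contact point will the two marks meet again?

280 teeth

The first simultaneous occurrence is after LCM of the individual periods.
70 = 2 × 5 × 7
56 = 2^3 × 7
LCM(70, 56) = 2^3 × 5 × 7 = 280.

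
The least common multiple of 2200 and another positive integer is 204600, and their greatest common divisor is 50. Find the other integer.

4650

gcd × lcm = product of the two integers, so the other integer is (50 × 204600) / 2200 = 4650.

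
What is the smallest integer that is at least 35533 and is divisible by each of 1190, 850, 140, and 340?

35700

The integer must be a common multiple of 1190, 850, 140, and 340, so a multiple of their LCM.
1190 = 2 × 5 × 7 × 17
850 = 2 × 5^2 × 17
140 = 2^2 × 5 × 7
340 = 2^2 × 5 × 17
LCM(1190, 850, 140, 340) = 2^2 × 5^2 × 7 × 17 = 11900.
Smallest multiple of 11900 that is ≥ 35533: ⌈35533/11900⌉ × 11900 = 3 × 11900 = 35700.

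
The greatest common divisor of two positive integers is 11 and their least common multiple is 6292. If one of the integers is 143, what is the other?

484

For two integers, gcd × lcm = product, so the other is (11 × 6292) / 143 = 69212 / 143 = 484.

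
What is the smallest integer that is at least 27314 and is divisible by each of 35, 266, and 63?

The integer must be a common multiple of 35, 266, and 63, so a multiple of their LCM.
35 = 5 × 7
266 = 2 × 7 × 19
63 = 3^2 × 7
LCM(35, 266, 63) = 2 × 3^2 × 5 × 7 × 19 = 11970.
Smallest multiple of 11970 that is ≥ 27314: ⌈27314/11970⌉ × 11970 = 3 × 11970 = 35910.

35910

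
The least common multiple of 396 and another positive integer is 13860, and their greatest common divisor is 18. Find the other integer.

gcd × lcm = product of the two integers, so the other integer is (18 × 13860) / 396 = 630.

630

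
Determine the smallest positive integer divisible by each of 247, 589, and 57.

247 = 13 × 19
589 = 19 × 31
57 = 3 × 19
LCM(247, 589, 57) = 3 × 13 × 19 × 31 = 22971.

22971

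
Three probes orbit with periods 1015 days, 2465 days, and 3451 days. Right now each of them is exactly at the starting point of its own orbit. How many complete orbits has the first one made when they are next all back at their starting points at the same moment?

17 orbits

The first common completion time is the LCM of the periods.
1015 = 5 × 7 × 29
2465 = 5 × 17 × 29
3451 = 7 × 17 × 29
LCM(1015, 2465, 3451) = 5 × 7 × 17 × 29 = 17255.
Orbits for period 1015: 17255 / 1015 = 17.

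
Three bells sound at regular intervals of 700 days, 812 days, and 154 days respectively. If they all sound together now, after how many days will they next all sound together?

223300 days

We need the least common multiple of the intervals.
700 = 2^2 × 5^2 × 7
812 = 2^2 × 7 × 29
154 = 2 × 7 × 11
LCM(700, 812, 154) = 2^2 × 5^2 × 7 × 11 × 29 = 223300.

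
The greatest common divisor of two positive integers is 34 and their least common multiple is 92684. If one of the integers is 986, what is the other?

For two integers, gcd × lcm = product, so the other is (34 × 92684) / 986 = 3151256 / 986 = 3196.

3196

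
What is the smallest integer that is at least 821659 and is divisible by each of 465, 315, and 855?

The integer must be a common multiple of 465, 315, and 855, so a multiple of their LCM.
465 = 3 × 5 × 31
315 = 3^2 × 5 × 7
855 = 3^2 × 5 × 19
LCM(465, 315, 855) = 3^2 × 5 × 7 × 19 × 31 = 185535.
Smallest multiple of 185535 that is ≥ 821659: ⌈821659/185535⌉ × 185535 = 5 × 185535 = 927675.

927675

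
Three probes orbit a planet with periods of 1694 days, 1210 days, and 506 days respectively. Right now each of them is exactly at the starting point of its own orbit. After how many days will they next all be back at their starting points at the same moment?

We need the least common multiple of the intervals.
1694 = 2 × 7 × 11^2
1210 = 2 × 5 × 11^2
506 = 2 × 11 × 23
LCM(1694, 1210, 506) = 2 × 5 × 7 × 11^2 × 23 = 194810.

194810 days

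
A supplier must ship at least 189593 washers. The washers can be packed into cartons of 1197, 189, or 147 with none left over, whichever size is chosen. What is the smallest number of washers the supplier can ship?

The number of washers must be a common multiple of 1197, 189, and 147, so a multiple of their LCM.
1197 = 3^2 × 7 × 19
189 = 3^3 × 7
147 = 3 × 7^2
LCM(1197, 189, 147) = 3^3 × 7^2 × 19 = 25137.
Smallest multiple of 25137 that is ≥ 189593: ⌈189593/25137⌉ × 25137 = 8 × 25137 = 201096.

201096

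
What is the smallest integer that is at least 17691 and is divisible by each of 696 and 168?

19488

The integer must be a common multiple of 696 and 168, so a multiple of their LCM.
696 = 2^3 × 3 × 29
168 = 2^3 × 3 × 7
LCM(696, 168) = 2^3 × 3 × 7 × 29 = 4872.
Smallest multiple of 4872 that is ≥ 17691: ⌈17691/4872⌉ × 4872 = 4 × 4872 = 19488.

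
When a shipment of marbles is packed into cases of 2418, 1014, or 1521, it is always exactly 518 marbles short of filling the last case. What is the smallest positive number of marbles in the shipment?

Being 518 short of a full case of size k means N ≡ −518 (mod k), i.e. N + 518 is a multiple of each size.
2418 = 2 × 3 × 13 × 31
1014 = 2 × 3 × 13^2
1521 = 3^2 × 13^2
LCM(2418, 1014, 1521) = 2 × 3^2 × 13^2 × 31 = 94302.
Smallest positive N is 94302 − 518 = 93784.

93784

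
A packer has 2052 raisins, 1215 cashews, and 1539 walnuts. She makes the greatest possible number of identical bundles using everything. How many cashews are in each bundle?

Number of bundles = gcd(2052, 1215, 1539).
2052 = 2^2 × 3^3 × 19
1215 = 3^5 × 5
1539 = 3^4 × 19
gcd(2052, 1215, 1539) = 3^3 = 27.
cashews per bundle = 1215 / 27 = 45.

45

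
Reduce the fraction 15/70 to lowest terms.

15 = 3 × 5
70 = 2 × 5 × 7
gcd(15, 70) = 5.
Divide numerator and denominator by 5: 15/70 = 3/14.

3/14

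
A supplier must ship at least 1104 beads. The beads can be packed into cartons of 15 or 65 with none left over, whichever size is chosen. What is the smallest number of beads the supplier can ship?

1170

The number of beads must be a common multiple of 15 and 65, so a multiple of their LCM.
15 = 3 × 5
65 = 5 × 13
LCM(15, 65) = 3 × 5 × 13 = 195.
Smallest multiple of 195 that is ≥ 1104: ⌈1104/195⌉ × 195 = 6 × 195 = 1170.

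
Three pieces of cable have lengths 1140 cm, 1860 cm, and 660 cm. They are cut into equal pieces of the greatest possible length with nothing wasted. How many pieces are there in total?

Piece length = gcd(1140, 1860, 660).
1140 = 2^2 × 3 × 5 × 19
1860 = 2^2 × 3 × 5 × 31
660 = 2^2 × 3 × 5 × 11
gcd(1140, 1860, 660) = 2^2 × 3 × 5 = 60.
Total pieces = 1140/60 + 1860/60 + 660/60 = 19 + 31 + 11 = 61.

61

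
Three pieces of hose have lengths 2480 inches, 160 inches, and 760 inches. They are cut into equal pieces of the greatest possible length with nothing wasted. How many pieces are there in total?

Piece length = gcd(2480, 160, 760).
2480 = 2^4 × 5 × 31
160 = 2^5 × 5
760 = 2^3 × 5 × 19
gcd(2480, 160, 760) = 2^3 × 5 = 40.
Total pieces = 2480/40 + 160/40 + 760/40 = 62 + 4 + 19 = 85.

85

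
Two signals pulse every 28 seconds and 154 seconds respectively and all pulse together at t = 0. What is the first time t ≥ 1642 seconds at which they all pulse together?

Joint pulses occur at multiples of LCM(28, 154).
28 = 2^2 × 7
154 = 2 × 7 × 11
LCM(28, 154) = 2^2 × 7 × 11 = 308.
Smallest multiple of 308 that is ≥ 1642: ⌈1642/308⌉ × 308 = 6 × 308 = 1848.

1848 seconds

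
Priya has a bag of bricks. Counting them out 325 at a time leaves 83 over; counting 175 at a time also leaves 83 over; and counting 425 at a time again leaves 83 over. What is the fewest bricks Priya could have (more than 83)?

N − 83 must be a common multiple of 325, 175, and 425.
325 = 5^2 × 13
175 = 5^2 × 7
425 = 5^2 × 17
LCM(325, 175, 425) = 5^2 × 7 × 13 × 17 = 38675.
Smallest N > 83 is LCM + 83 = 38675 + 83 = 38758.

38758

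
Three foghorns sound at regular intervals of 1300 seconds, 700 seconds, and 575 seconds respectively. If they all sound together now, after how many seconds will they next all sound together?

209300 seconds

We need the least common multiple of the intervals.
1300 = 2^2 × 5^2 × 13
700 = 2^2 × 5^2 × 7
575 = 5^2 × 23
LCM(1300, 700, 575) = 2^2 × 5^2 × 7 × 13 × 23 = 209300.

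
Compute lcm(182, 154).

182 = 2 × 7 × 13
154 = 2 × 7 × 11
LCM(182, 154) = 2 × 7 × 11 × 13 = 2002.

2002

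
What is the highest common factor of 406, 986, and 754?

406 = 2 × 7 × 29
986 = 2 × 17 × 29
754 = 2 × 13 × 29
gcd(406, 986, 754) = 2 × 29 = 58.

58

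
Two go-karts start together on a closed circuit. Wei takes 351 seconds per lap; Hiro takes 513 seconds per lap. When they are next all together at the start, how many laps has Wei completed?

19 laps

They are all back at their starting positions together after one LCM of the periods.
351 = 3^3 × 13
513 = 3^3 × 19
LCM(351, 513) = 3^3 × 13 × 19 = 6669.
Laps for period 351: 6669 / 351 = 19.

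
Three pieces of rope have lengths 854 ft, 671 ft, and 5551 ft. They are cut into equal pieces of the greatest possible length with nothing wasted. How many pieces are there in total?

Piece length = gcd(854, 671, 5551).
854 = 2 × 7 × 61
671 = 11 × 61
5551 = 7 × 13 × 61
gcd(854, 671, 5551) = 61.
Total pieces = 854/61 + 671/61 + 5551/61 = 14 + 11 + 91 = 116.

116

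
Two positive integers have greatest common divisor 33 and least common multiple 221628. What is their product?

For any two positive integers, gcd × lcm = product = 33 × 221628 = 7313724.

7313724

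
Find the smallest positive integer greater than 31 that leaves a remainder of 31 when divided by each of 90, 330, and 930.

N − 31 must be a common multiple of 90, 330, and 930.
90 = 2 × 3^2 × 5
330 = 2 × 3 × 5 × 11
930 = 2 × 3 × 5 × 31
LCM(90, 330, 930) = 2 × 3^2 × 5 × 11 × 31 = 30690.
Smallest N > 31 is LCM + 31 = 30690 + 31 = 30721.

30721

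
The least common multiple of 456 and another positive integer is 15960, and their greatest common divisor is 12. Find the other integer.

gcd × lcm = product of the two integers, so the other integer is (12 × 15960) / 456 = 420.

420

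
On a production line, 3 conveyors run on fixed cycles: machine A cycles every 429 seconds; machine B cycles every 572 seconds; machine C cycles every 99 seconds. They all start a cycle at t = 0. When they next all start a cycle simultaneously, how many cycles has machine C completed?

The first common completion time is the LCM of the periods.
429 = 3 × 11 × 13
572 = 2^2 × 11 × 13
99 = 3^2 × 11
LCM(429, 572, 99) = 2^2 × 3^2 × 11 × 13 = 5148.
Cycles for period 99: 5148 / 99 = 52.

52 cycles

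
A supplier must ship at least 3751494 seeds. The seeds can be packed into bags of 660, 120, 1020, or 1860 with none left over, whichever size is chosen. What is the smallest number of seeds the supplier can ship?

4173840

The number of seeds must be a common multiple of 660, 120, 1020, and 1860, so a multiple of their LCM.
660 = 2^2 × 3 × 5 × 11
120 = 2^3 × 3 × 5
1020 = 2^2 × 3 × 5 × 17
1860 = 2^2 × 3 × 5 × 31
LCM(660, 120, 1020, 1860) = 2^3 × 3 × 5 × 11 × 17 × 31 = 695640.
Smallest multiple of 695640 that is ≥ 3751494: ⌈3751494/695640⌉ × 695640 = 6 × 695640 = 4173840.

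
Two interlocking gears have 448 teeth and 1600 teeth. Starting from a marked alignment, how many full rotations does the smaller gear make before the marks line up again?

The first common completion time is the LCM of the periods.
448 = 2^6 × 7
1600 = 2^6 × 5^2
LCM(448, 1600) = 2^6 × 5^2 × 7 = 11200.
Rotations for period 448: 11200 / 448 = 25.

25 rotations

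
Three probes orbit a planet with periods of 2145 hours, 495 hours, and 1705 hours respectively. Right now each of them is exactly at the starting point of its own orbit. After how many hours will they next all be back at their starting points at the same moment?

199485 hours

We need the least common multiple of the intervals.
2145 = 3 × 5 × 11 × 13
495 = 3^2 × 5 × 11
1705 = 5 × 11 × 31
LCM(2145, 495, 1705) = 3^2 × 5 × 11 × 13 × 31 = 199485.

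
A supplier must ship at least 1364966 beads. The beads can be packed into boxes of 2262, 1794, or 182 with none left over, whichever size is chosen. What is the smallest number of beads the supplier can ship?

1456728

The number of beads must be a common multiple of 2262, 1794, and 182, so a multiple of their LCM.
2262 = 2 × 3 × 13 × 29
1794 = 2 × 3 × 13 × 23
182 = 2 × 7 × 13
LCM(2262, 1794, 182) = 2 × 3 × 7 × 13 × 23 × 29 = 364182.
Smallest multiple of 364182 that is ≥ 1364966: ⌈1364966/364182⌉ × 364182 = 4 × 364182 = 1456728.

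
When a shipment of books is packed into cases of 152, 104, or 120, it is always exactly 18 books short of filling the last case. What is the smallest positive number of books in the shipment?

29622

Being 18 short of a full case of size k means N ≡ −18 (mod k), i.e. N + 18 is a multiple of each size.
152 = 2^3 × 19
104 = 2^3 × 13
120 = 2^3 × 3 × 5
LCM(152, 104, 120) = 2^3 × 3 × 5 × 13 × 19 = 29640.
Smallest positive N is 29640 − 18 = 29622.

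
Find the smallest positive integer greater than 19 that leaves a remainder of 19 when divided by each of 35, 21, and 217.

3274

N − 19 must be a common multiple of 35, 21, and 217.
35 = 5 × 7
21 = 3 × 7
217 = 7 × 31
LCM(35, 21, 217) = 3 × 5 × 7 × 31 = 3255.
Smallest N > 19 is LCM + 19 = 3255 + 19 = 3274.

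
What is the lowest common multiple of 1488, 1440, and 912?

848160

1488 = 2^4 × 3 × 31
1440 = 2^5 × 3^2 × 5
912 = 2^4 × 3 × 19
LCM(1488, 1440, 912) = 2^5 × 3^2 × 5 × 19 × 31 = 848160.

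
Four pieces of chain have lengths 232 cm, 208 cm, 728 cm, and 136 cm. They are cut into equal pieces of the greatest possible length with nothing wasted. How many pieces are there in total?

163

Piece length = gcd(232, 208, 728, 136).
232 = 2^3 × 29
208 = 2^4 × 13
728 = 2^3 × 7 × 13
136 = 2^3 × 17
gcd(232, 208, 728, 136) = 2^3 = 8.
Total pieces = 232/8 + 208/8 + 728/8 + 136/8 = 29 + 26 + 91 + 17 = 163.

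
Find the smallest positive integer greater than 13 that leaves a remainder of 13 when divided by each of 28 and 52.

N − 13 must be a common multiple of 28 and 52.
28 = 2^2 × 7
52 = 2^2 × 13
LCM(28, 52) = 2^2 × 7 × 13 = 364.
Smallest N > 13 is LCM + 13 = 364 + 13 = 377.

377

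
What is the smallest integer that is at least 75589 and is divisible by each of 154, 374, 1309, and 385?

78540

The integer must be a common multiple of 154, 374, 1309, and 385, so a multiple of their LCM.
154 = 2 × 7 × 11
374 = 2 × 11 × 17
1309 = 7 × 11 × 17
385 = 5 × 7 × 11
LCM(154, 374, 1309, 385) = 2 × 5 × 7 × 11 × 17 = 13090.
Smallest multiple of 13090 that is ≥ 75589: ⌈75589/13090⌉ × 13090 = 6 × 13090 = 78540.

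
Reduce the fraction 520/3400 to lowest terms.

13/85

520 = 2^3 × 5 × 13
3400 = 2^3 × 5^2 × 17
gcd(520, 3400) = 2^3 × 5 = 40.
Divide numerator and denominator by 40: 520/3400 = 13/85.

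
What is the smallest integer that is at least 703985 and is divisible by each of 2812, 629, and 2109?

The integer must be a common multiple of 2812, 629, and 2109, so a multiple of their LCM.
2812 = 2^2 × 19 × 37
629 = 17 × 37
2109 = 3 × 19 × 37
LCM(2812, 629, 2109) = 2^2 × 3 × 17 × 19 × 37 = 143412.
Smallest multiple of 143412 that is ≥ 703985: ⌈703985/143412⌉ × 143412 = 5 × 143412 = 717060.

717060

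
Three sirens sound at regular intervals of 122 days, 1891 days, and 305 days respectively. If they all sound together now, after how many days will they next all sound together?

18910 days

The first simultaneous occurrence is after LCM of the individual periods.
122 = 2 × 61
1891 = 31 × 61
305 = 5 × 61
LCM(122, 1891, 305) = 2 × 5 × 31 × 61 = 18910.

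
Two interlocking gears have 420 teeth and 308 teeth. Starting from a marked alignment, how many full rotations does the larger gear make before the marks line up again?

11 rotations

All finish a whole number of cycles simultaneously at t = LCM of the periods.
420 = 2^2 × 3 × 5 × 7
308 = 2^2 × 7 × 11
LCM(420, 308) = 2^2 × 3 × 5 × 7 × 11 = 4620.
Rotations for period 420: 4620 / 420 = 11.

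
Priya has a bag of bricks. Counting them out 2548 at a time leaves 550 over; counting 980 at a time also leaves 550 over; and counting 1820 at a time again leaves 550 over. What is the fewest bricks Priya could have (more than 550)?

N − 550 must be a common multiple of 2548, 980, and 1820.
2548 = 2^2 × 7^2 × 13
980 = 2^2 × 5 × 7^2
1820 = 2^2 × 5 × 7 × 13
LCM(2548, 980, 1820) = 2^2 × 5 × 7^2 × 13 = 12740.
Smallest N > 550 is LCM + 550 = 12740 + 550 = 13290.

13290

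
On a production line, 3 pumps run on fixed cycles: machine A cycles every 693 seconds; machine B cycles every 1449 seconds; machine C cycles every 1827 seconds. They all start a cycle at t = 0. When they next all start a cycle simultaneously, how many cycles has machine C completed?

253 cycles

All finish a whole number of cycles simultaneously at t = LCM of the periods.
693 = 3^2 × 7 × 11
1449 = 3^2 × 7 × 23
1827 = 3^2 × 7 × 29
LCM(693, 1449, 1827) = 3^2 × 7 × 11 × 23 × 29 = 462231.
Cycles for period 1827: 462231 / 1827 = 253.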